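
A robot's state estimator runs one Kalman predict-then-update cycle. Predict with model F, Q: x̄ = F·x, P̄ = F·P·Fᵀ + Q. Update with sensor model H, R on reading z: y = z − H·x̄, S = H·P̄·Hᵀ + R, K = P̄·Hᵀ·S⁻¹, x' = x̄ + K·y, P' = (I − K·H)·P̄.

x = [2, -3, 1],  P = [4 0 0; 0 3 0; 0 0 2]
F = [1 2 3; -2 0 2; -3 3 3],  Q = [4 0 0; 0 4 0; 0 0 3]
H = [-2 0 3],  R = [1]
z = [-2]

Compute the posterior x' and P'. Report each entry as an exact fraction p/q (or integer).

x̄ = F·x = [-1, -2, -12]
P̄ = F·P·Fᵀ + Q = [38 4 24; 4 28 36; 24 36 84]
y = z − H·x̄ = [32]
S = H·P̄·Hᵀ + R = [621]
K = P̄·Hᵀ·S⁻¹ = [-4/621; 100/621; 68/207]
x' = x̄ + K·y = [-749/621, 1958/621, -308/207]
P' = (I − K·H)·P̄ = [23582/621 2884/621 5240/207; 2884/621 7388/621 652/207; 5240/207 652/207 1172/69]

x' = [-749/621, 1958/621, -308/207]
P' = [23582/621 2884/621 5240/207; 2884/621 7388/621 652/207; 5240/207 652/207 1172/69]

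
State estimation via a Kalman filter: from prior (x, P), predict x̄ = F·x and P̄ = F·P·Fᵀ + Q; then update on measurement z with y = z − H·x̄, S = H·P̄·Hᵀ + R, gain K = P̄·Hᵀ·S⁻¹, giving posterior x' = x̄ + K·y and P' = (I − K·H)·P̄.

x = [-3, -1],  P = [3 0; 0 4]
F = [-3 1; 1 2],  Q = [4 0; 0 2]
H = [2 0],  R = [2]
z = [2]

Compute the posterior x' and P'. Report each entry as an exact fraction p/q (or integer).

x' = [78/71, -341/71]
P' = [35/71 -1/71; -1/71 1489/71]

x̄ = F·x = [8, -5]
P̄ = F·P·Fᵀ + Q = [35 -1; -1 21]
y = z − H·x̄ = [-14]
S = H·P̄·Hᵀ + R = [142]
K = P̄·Hᵀ·S⁻¹ = [35/71; -1/71]
x' = x̄ + K·y = [78/71, -341/71]
P' = (I − K·H)·P̄ = [35/71 -1/71; -1/71 1489/71]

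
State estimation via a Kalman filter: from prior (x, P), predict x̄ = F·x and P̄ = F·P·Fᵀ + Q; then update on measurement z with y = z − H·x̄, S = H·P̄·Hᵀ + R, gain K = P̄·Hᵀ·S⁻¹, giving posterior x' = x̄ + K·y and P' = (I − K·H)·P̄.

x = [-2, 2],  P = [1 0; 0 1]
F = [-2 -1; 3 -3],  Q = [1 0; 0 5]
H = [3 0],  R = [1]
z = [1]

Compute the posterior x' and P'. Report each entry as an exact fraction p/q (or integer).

x̄ = F·x = [2, -12]
P̄ = F·P·Fᵀ + Q = [6 -3; -3 23]
y = z − H·x̄ = [-5]
S = H·P̄·Hᵀ + R = [55]
K = P̄·Hᵀ·S⁻¹ = [18/55; -9/55]
x' = x̄ + K·y = [4/11, -123/11]
P' = (I − K·H)·P̄ = [6/55 -3/55; -3/55 1184/55]

x' = [4/11, -123/11]
P' = [6/55 -3/55; -3/55 1184/55]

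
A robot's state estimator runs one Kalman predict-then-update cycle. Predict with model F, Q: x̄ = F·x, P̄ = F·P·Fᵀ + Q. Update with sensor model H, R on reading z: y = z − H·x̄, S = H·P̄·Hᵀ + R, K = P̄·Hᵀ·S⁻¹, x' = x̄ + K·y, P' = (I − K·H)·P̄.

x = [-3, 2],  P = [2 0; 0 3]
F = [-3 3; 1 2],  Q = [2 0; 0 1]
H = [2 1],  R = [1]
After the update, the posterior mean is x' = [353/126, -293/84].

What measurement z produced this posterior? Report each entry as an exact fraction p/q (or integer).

x̄ = F·x = [15, 1]
P̄ = F·P·Fᵀ + Q = [47 12; 12 15]
S = H·P̄·Hᵀ + R = [252]
K = P̄·Hᵀ·S⁻¹ = [53/126; 13/84]
x' − x̄ = [-1537/126, -377/84] = K·y
y = (KᵀK)⁻¹·Kᵀ·(x' − x̄) = [-29]
z = y + H·x̄ = [-29] + [31] = [2]

z = [2]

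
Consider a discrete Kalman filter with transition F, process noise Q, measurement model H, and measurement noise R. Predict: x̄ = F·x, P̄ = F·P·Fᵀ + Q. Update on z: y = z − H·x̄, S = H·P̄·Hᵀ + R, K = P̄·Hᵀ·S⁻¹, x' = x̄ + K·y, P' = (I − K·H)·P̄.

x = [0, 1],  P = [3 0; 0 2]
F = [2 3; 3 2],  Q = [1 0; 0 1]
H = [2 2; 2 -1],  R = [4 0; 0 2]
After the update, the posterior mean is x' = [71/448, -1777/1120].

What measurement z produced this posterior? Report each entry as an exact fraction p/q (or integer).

x̄ = F·x = [3, 2]
P̄ = F·P·Fᵀ + Q = [31 30; 30 36]
S = H·P̄·Hᵀ + R = [512 112; 112 42]
K = P̄·Hᵀ·S⁻¹ = [11/64 17/56; 51/160 -39/140]
x' − x̄ = [-1273/448, -4017/1120] = K·y
y = (KᵀK)⁻¹·Kᵀ·(x' − x̄) = [-13, -2]
z = y + H·x̄ = [-13, -2] + [10, 4] = [-3, 2]

z = [-3, 2]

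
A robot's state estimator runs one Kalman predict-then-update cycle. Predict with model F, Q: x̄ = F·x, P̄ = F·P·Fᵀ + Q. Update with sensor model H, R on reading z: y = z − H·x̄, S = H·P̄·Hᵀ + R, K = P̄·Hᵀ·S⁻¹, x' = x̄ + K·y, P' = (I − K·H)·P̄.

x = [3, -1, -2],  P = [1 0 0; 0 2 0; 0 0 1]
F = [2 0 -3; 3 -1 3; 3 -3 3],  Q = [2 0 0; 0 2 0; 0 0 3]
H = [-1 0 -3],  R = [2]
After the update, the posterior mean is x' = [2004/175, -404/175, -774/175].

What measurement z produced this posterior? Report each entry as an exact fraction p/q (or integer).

x̄ = F·x = [12, 4, 6]
P̄ = F·P·Fᵀ + Q = [15 -3 -3; -3 22 24; -3 24 39]
S = H·P̄·Hᵀ + R = [350]
K = P̄·Hᵀ·S⁻¹ = [-3/175; -69/350; -57/175]
x' − x̄ = [-96/175, -1104/175, -1824/175] = K·y
y = (KᵀK)⁻¹·Kᵀ·(x' − x̄) = [32]
z = y + H·x̄ = [32] + [-30] = [2]

z = [2]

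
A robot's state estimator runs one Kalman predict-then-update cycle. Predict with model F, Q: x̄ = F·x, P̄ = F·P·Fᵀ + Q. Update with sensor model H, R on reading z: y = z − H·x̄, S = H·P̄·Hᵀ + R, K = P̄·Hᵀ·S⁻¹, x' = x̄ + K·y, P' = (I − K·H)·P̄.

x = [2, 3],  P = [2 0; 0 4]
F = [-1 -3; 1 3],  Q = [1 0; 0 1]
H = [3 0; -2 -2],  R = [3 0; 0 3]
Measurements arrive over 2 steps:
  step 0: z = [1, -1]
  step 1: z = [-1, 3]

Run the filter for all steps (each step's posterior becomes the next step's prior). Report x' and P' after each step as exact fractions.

step 0: x̄ = F·x = [-11, 11]
step 0: P̄ = F·P·Fᵀ + Q = [39 -38; -38 39]
step 0: y = z − H·x̄ = [34, -1]
step 0: S = H·P̄·Hᵀ + R = [354 -6; -6 11]
step 0: K = P̄·Hᵀ·S⁻¹ = [425/1286 -1/643; -211/643 -232/643]
step 0: x' = x̄ + K·y = [153/643, 131/643]
step 0: P' = (I − K·H)·P̄ = [425/1286 -211/643; -211/643 559/643]
step 1: x̄ = F·x = [-546/643, 546/643]
step 1: P̄ = F·P·Fᵀ + Q = [9241/1286 -7955/1286; -7955/1286 9241/1286]
step 1: y = z − H·x̄ = [995/643, 3]
step 1: S = H·P̄·Hᵀ + R = [87027/1286 -6; -6 11]
step 1: K = P̄·Hᵀ·S⁻¹ = [96507/303667 -2572/303667; -92649/303667 -105748/303667]
step 1: x' = x̄ + K·y = [-16605/43381, -28965/43381]
step 1: P' = (I − K·H)·P̄ = [96507/303667 -92649/303667; -92649/303667 251271/303667]

step 0: x' = [153/643, 131/643], P' = [425/1286 -211/643; -211/643 559/643]
step 1: x' = [-16605/43381, -28965/43381], P' = [96507/303667 -92649/303667; -92649/303667 251271/303667]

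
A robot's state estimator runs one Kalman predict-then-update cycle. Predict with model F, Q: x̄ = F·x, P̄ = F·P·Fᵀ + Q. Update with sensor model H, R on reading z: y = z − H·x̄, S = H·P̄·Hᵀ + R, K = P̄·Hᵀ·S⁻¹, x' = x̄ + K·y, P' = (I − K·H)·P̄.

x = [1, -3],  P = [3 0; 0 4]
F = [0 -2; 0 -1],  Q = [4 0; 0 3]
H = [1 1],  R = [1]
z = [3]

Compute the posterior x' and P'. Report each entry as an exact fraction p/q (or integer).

x' = [24/11, 21/22]
P' = [24/11 -17/11; -17/11 83/44]

x̄ = F·x = [6, 3]
P̄ = F·P·Fᵀ + Q = [20 8; 8 7]
y = z − H·x̄ = [-6]
S = H·P̄·Hᵀ + R = [44]
K = P̄·Hᵀ·S⁻¹ = [7/11; 15/44]
x' = x̄ + K·y = [24/11, 21/22]
P' = (I − K·H)·P̄ = [24/11 -17/11; -17/11 83/44]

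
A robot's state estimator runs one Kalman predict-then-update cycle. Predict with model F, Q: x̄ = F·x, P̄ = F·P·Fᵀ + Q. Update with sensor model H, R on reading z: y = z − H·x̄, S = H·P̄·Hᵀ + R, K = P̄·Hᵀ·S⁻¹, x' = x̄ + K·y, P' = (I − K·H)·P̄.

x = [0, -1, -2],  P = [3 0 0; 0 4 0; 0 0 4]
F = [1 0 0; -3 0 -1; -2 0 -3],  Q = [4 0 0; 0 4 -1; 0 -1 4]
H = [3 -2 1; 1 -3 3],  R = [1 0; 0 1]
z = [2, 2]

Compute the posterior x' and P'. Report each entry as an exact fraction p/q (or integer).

x̄ = F·x = [0, 2, 6]
P̄ = F·P·Fᵀ + Q = [7 -9 -6; -9 35 29; -6 29 52]
y = z − H·x̄ = [0, -10]
S = H·P̄·Hᵀ + R = [212 165; 165 287]
K = P̄·Hᵀ·S⁻¹ = [6831/33619 -2053/33619; -15061/33619 5496/33619; -17283/33619 17316/33619]
x' = x̄ + K·y = [20530/33619, 12278/33619, 28554/33619]
P' = (I − K·H)·P̄ = [42758/33619 106506/33619 91569/33619; 106506/33619 300909/33619 267239/33619; 91569/33619 267239/33619 242488/33619]

x' = [20530/33619, 12278/33619, 28554/33619]
P' = [42758/33619 106506/33619 91569/33619; 106506/33619 300909/33619 267239/33619; 91569/33619 267239/33619 242488/33619]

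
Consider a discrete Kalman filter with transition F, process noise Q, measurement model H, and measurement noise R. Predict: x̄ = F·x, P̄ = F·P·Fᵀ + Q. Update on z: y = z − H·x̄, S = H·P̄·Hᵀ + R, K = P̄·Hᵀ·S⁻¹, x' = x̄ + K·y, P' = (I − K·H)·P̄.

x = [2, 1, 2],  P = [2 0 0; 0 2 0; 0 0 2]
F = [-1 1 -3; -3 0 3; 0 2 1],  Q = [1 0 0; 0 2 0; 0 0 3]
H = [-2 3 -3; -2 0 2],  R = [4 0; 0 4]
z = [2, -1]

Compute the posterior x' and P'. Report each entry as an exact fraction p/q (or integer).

x' = [-53831/39532, -35949/19766, -15139/9883]
P' = [87627/19766 67083/9883 38968/9883; 67083/9883 115940/9883 68646/9883; 38968/9883 68646/9883 43722/9883]

x̄ = F·x = [-7, 0, 4]
P̄ = F·P·Fᵀ + Q = [23 -12 -2; -12 38 6; -2 6 13]
y = z − H·x̄ = [0, -23]
S = H·P̄·Hᵀ + R = [567 118; 118 164]
K = P̄·Hᵀ·S⁻¹ = [-1641/19766 -9691/39532; 1929/9883 1563/19766; -791/9883 2377/9883]
x' = x̄ + K·y = [-53831/39532, -35949/19766, -15139/9883]
P' = (I − K·H)·P̄ = [87627/19766 67083/9883 38968/9883; 67083/9883 115940/9883 68646/9883; 38968/9883 68646/9883 43722/9883]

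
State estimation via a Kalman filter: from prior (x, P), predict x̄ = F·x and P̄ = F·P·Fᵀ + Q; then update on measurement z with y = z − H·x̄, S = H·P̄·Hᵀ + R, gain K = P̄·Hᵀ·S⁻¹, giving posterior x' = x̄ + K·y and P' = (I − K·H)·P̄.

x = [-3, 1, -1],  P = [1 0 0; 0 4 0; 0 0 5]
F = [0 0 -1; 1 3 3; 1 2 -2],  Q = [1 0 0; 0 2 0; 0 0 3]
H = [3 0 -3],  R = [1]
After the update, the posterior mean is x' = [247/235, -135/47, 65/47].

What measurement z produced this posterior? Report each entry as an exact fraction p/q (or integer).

x̄ = F·x = [1, -3, 1]
P̄ = F·P·Fᵀ + Q = [6 -15 10; -15 84 -5; 10 -5 40]
S = H·P̄·Hᵀ + R = [235]
K = P̄·Hᵀ·S⁻¹ = [-12/235; -6/47; -18/47]
x' − x̄ = [12/235, 6/47, 18/47] = K·y
y = (KᵀK)⁻¹·Kᵀ·(x' − x̄) = [-1]
z = y + H·x̄ = [-1] + [0] = [-1]

z = [-1]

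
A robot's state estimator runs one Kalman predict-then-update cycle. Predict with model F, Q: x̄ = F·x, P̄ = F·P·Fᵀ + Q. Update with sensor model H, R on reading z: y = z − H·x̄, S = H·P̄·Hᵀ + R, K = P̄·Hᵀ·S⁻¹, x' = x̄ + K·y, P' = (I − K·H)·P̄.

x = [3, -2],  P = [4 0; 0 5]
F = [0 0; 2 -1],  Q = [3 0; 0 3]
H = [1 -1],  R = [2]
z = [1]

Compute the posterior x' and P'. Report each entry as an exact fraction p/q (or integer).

x' = [27/29, 16/29]
P' = [78/29 72/29; 72/29 120/29]

x̄ = F·x = [0, 8]
P̄ = F·P·Fᵀ + Q = [3 0; 0 24]
y = z − H·x̄ = [9]
S = H·P̄·Hᵀ + R = [29]
K = P̄·Hᵀ·S⁻¹ = [3/29; -24/29]
x' = x̄ + K·y = [27/29, 16/29]
P' = (I − K·H)·P̄ = [78/29 72/29; 72/29 120/29]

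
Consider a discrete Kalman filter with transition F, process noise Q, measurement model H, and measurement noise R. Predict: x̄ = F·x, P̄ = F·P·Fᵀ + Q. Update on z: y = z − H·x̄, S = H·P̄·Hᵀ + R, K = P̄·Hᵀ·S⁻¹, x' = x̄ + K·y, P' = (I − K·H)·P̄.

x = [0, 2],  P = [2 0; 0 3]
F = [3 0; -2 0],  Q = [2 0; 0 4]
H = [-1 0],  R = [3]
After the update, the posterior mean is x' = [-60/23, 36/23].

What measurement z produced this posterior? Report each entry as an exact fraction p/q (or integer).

z = [3]

x̄ = F·x = [0, 0]
P̄ = F·P·Fᵀ + Q = [20 -12; -12 12]
S = H·P̄·Hᵀ + R = [23]
K = P̄·Hᵀ·S⁻¹ = [-20/23; 12/23]
x' − x̄ = [-60/23, 36/23] = K·y
y = (KᵀK)⁻¹·Kᵀ·(x' − x̄) = [3]
z = y + H·x̄ = [3] + [0] = [3]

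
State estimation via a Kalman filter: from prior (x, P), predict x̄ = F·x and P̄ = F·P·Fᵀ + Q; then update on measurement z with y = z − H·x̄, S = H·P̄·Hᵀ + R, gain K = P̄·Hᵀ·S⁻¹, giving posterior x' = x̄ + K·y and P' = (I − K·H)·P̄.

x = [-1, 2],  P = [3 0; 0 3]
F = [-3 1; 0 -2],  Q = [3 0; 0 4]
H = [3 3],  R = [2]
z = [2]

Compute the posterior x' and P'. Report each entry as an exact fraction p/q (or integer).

x' = [1594/335, -274/67]
P' = [4494/335 -888/67; -888/67 892/67]

x̄ = F·x = [5, -4]
P̄ = F·P·Fᵀ + Q = [33 -6; -6 16]
y = z − H·x̄ = [-1]
S = H·P̄·Hᵀ + R = [335]
K = P̄·Hᵀ·S⁻¹ = [81/335; 6/67]
x' = x̄ + K·y = [1594/335, -274/67]
P' = (I − K·H)·P̄ = [4494/335 -888/67; -888/67 892/67]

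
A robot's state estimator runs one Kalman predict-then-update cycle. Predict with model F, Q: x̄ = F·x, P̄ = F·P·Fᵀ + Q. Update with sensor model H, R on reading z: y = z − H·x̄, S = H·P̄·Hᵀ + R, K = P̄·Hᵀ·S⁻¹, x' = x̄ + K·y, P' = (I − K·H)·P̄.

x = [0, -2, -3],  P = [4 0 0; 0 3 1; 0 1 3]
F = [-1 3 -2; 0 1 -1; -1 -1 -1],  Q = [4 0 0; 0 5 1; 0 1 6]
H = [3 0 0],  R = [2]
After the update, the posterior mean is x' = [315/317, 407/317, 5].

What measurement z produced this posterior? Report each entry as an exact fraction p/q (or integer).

x̄ = F·x = [0, 1, 5]
P̄ = F·P·Fᵀ + Q = [35 10 0; 10 9 1; 0 1 18]
S = H·P̄·Hᵀ + R = [317]
K = P̄·Hᵀ·S⁻¹ = [105/317; 30/317; 0]
x' − x̄ = [315/317, 90/317, 0] = K·y
y = (KᵀK)⁻¹·Kᵀ·(x' − x̄) = [3]
z = y + H·x̄ = [3] + [0] = [3]

z = [3]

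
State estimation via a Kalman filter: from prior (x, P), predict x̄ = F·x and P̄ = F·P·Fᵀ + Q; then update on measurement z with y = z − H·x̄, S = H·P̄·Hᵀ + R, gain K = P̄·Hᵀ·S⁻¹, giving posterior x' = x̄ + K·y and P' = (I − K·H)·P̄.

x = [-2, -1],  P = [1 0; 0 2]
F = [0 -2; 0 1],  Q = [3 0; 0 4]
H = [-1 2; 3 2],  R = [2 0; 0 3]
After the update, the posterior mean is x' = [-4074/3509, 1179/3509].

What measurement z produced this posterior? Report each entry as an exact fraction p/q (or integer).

x̄ = F·x = [2, -1]
P̄ = F·P·Fᵀ + Q = [11 -4; -4 6]
S = H·P̄·Hᵀ + R = [53 -25; -25 78]
K = P̄·Hᵀ·S⁻¹ = [-857/3509 850/3509; 1248/3509 400/3509]
x' − x̄ = [-11092/3509, 4688/3509] = K·y
y = (KᵀK)⁻¹·Kᵀ·(x' − x̄) = [6, -7]
z = y + H·x̄ = [6, -7] + [-4, 4] = [2, -3]

z = [2, -3]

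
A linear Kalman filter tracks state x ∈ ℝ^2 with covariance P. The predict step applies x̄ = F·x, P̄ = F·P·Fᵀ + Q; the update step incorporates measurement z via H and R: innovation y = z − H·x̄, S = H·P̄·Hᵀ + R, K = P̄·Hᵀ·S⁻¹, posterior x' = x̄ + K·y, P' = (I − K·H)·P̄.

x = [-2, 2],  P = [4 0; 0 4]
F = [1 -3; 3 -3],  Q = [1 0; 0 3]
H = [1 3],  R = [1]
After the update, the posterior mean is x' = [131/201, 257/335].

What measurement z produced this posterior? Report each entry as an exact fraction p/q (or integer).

z = [3]

x̄ = F·x = [-8, -12]
P̄ = F·P·Fᵀ + Q = [41 48; 48 75]
S = H·P̄·Hᵀ + R = [1005]
K = P̄·Hᵀ·S⁻¹ = [37/201; 91/335]
x' − x̄ = [1739/201, 4277/335] = K·y
y = (KᵀK)⁻¹·Kᵀ·(x' − x̄) = [47]
z = y + H·x̄ = [47] + [-44] = [3]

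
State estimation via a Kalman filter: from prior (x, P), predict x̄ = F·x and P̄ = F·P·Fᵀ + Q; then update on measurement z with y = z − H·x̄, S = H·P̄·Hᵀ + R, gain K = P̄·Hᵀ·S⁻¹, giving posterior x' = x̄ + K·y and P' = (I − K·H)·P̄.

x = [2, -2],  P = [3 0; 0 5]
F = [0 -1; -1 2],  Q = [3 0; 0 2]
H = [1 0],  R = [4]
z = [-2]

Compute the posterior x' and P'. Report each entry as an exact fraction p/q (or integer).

x' = [-2/3, -8/3]
P' = [8/3 -10/3; -10/3 50/3]

x̄ = F·x = [2, -6]
P̄ = F·P·Fᵀ + Q = [8 -10; -10 25]
y = z − H·x̄ = [-4]
S = H·P̄·Hᵀ + R = [12]
K = P̄·Hᵀ·S⁻¹ = [2/3; -5/6]
x' = x̄ + K·y = [-2/3, -8/3]
P' = (I − K·H)·P̄ = [8/3 -10/3; -10/3 50/3]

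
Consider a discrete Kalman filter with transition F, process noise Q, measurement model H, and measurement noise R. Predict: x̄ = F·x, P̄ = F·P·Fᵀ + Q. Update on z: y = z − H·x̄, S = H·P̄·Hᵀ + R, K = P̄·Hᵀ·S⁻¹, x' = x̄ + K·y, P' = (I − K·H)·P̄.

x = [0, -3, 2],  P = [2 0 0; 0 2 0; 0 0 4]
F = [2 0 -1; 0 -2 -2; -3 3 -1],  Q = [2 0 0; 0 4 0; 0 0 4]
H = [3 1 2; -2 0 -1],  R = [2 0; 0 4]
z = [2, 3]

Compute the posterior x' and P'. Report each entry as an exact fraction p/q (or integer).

x̄ = F·x = [-2, 2, -11]
P̄ = F·P·Fᵀ + Q = [14 8 -8; 8 28 -4; -8 -4 44]
y = z − H·x̄ = [28, -12]
S = H·P̄·Hᵀ + R = [268 -128; -128 72]
K = P̄·Hᵀ·S⁻¹ = [-1/26 -9/26; 51/91 151/182; 23/91 11/182]
x' = x̄ + K·y = [14/13, 704/91, -423/91]
P' = (I − K·H)·P̄ = [109/13 72/13 -200/13; 72/13 1210/91 -1310/91; -200/13 -1310/91 2778/91]

x' = [14/13, 704/91, -423/91]
P' = [109/13 72/13 -200/13; 72/13 1210/91 -1310/91; -200/13 -1310/91 2778/91]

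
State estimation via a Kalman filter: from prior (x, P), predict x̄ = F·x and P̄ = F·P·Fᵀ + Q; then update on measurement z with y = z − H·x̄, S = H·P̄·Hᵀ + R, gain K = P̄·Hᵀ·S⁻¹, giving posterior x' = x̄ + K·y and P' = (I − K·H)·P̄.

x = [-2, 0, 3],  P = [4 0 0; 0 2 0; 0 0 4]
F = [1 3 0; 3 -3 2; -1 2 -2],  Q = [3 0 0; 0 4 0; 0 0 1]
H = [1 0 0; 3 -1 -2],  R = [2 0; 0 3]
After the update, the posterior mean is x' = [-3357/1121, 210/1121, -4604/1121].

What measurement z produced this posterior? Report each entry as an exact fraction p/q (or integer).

z = [-3, -1]

x̄ = F·x = [-2, 0, -4]
P̄ = F·P·Fᵀ + Q = [25 -6 8; -6 74 -40; 8 -40 29]
S = H·P̄·Hᵀ + R = [27 65; 65 198]
K = P̄·Hᵀ·S⁻¹ = [725/1121 130/1121; -408/1121 66/1121; 1194/1121 -358/1121]
x' − x̄ = [-1115/1121, 210/1121, -120/1121] = K·y
y = (KᵀK)⁻¹·Kᵀ·(x' − x̄) = [-1, -3]
z = y + H·x̄ = [-1, -3] + [-2, 2] = [-3, -1]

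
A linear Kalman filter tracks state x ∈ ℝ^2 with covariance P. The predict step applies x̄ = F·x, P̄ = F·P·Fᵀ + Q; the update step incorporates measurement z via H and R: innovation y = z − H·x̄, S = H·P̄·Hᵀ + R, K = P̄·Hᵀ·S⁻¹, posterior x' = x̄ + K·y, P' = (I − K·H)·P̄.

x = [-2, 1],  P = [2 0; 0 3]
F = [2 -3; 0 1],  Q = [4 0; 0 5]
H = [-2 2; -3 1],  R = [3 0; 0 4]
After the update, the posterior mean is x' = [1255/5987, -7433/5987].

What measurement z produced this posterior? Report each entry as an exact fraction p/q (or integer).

z = [-3, -2]

x̄ = F·x = [-7, 1]
P̄ = F·P·Fᵀ + Q = [39 -9; -9 8]
S = H·P̄·Hᵀ + R = [263 322; 322 417]
K = P̄·Hᵀ·S⁻¹ = [540/5987 -2226/5987; 2908/5987 -1743/5987]
x' − x̄ = [43164/5987, -13420/5987] = K·y
y = (KᵀK)⁻¹·Kᵀ·(x' − x̄) = [-19, -24]
z = y + H·x̄ = [-19, -24] + [16, 22] = [-3, -2]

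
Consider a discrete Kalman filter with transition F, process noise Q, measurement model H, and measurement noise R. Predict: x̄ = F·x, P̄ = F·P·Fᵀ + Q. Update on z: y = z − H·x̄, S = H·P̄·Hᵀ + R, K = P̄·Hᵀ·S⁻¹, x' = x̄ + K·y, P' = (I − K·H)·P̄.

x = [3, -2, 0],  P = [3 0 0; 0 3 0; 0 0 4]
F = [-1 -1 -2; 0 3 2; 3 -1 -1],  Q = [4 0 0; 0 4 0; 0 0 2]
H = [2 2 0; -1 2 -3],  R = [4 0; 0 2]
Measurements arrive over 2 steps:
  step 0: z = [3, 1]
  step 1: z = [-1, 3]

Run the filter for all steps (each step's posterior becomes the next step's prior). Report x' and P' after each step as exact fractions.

step 0: x' = [-9177/3200, 3287/800, 10813/3200], P' = [19517/1600 -4627/400 -18673/1600; -4627/400 1187/100 4663/400; -18673/1600 4663/400 18837/1600]
step 1: x' = [-961827547/487939550, 159236963/97587910, 365799461/487939550], P' = [729343491/243969775 -121320609/48793955 -626427633/243969775; -121320609/48793955 28013644/9758791 129193937/48793955; -626427633/243969775 129193937/48793955 671061129/243969775]

step 0: x̄ = F·x = [-1, -6, 11]
step 0: P̄ = F·P·Fᵀ + Q = [26 -25 2; -25 47 -17; 2 -17 36]
step 0: y = z − H·x̄ = [17, 45]
step 0: S = H·P̄·Hᵀ + R = [96 176; 176 856]
step 0: K = P̄·Hᵀ·S⁻¹ = [1009/3200 -257/1600; 121/800 67/400; -21/3200 -267/1600]
step 0: x' = x̄ + K·y = [-9177/3200, 3287/800, 10813/3200]
step 0: P' = (I − K·H)·P̄ = [19517/1600 -4627/400 -18673/1600; -4627/400 1187/100 4663/400; -18673/1600 4663/400 18837/1600]
step 1: x̄ = F·x = [-25597/3200, 6107/320, -12873/800]
step 1: P̄ = F·P·Fᵀ + Q = [83157/1600 -18867/160 46113/400; -18867/160 4765/16 -11663/40; 46113/400 -11663/40 29817/100]
step 1: y = z − H·x̄ = [-37073/1600, -292613/3200]
step 1: S = H·P̄·Hᵀ + R = [183917/400 1527377/800; 1527377/800 13745637/1600]
step 1: K = P̄·Hᵀ·S⁻¹ = [61370223/243969775 -31633341/243969775; 18747611/97587910 6937619/48793955; 9771026/243969775 -47408192/243969775]
step 1: x' = x̄ + K·y = [-961827547/487939550, 159236963/97587910, 365799461/487939550]
step 1: P' = (I − K·H)·P̄ = [729343491/243969775 -121320609/48793955 -626427633/243969775; -121320609/48793955 28013644/9758791 129193937/48793955; -626427633/243969775 129193937/48793955 671061129/243969775]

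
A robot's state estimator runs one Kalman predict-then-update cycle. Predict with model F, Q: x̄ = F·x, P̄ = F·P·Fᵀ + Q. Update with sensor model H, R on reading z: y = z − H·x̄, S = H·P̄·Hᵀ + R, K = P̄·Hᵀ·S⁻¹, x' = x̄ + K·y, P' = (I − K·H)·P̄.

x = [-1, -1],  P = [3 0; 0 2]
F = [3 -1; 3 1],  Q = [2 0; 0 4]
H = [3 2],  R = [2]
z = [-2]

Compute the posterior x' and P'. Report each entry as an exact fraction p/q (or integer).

x' = [290/713, -1160/713]
P' = [1654/713 -2338/713; -2338/713 3648/713]

x̄ = F·x = [-2, -4]
P̄ = F·P·Fᵀ + Q = [31 25; 25 33]
y = z − H·x̄ = [12]
S = H·P̄·Hᵀ + R = [713]
K = P̄·Hᵀ·S⁻¹ = [143/713; 141/713]
x' = x̄ + K·y = [290/713, -1160/713]
P' = (I − K·H)·P̄ = [1654/713 -2338/713; -2338/713 3648/713]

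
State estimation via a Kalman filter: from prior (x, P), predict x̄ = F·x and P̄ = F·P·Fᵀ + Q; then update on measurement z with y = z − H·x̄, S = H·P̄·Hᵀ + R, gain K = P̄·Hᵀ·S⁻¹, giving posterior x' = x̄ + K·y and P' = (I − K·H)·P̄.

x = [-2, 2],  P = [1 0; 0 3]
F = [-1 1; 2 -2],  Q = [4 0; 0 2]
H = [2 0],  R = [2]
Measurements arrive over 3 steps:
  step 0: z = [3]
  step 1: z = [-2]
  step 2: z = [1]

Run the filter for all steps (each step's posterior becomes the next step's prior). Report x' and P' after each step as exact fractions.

step 0: x̄ = F·x = [4, -8]
step 0: P̄ = F·P·Fᵀ + Q = [8 -8; -8 18]
step 0: y = z − H·x̄ = [-5]
step 0: S = H·P̄·Hᵀ + R = [34]
step 0: K = P̄·Hᵀ·S⁻¹ = [8/17; -8/17]
step 0: x' = x̄ + K·y = [28/17, -96/17]
step 0: P' = (I − K·H)·P̄ = [8/17 -8/17; -8/17 178/17]
step 1: x̄ = F·x = [-124/17, 248/17]
step 1: P̄ = F·P·Fᵀ + Q = [270/17 -404/17; -404/17 842/17]
step 1: y = z − H·x̄ = [214/17]
step 1: S = H·P̄·Hᵀ + R = [1114/17]
step 1: K = P̄·Hᵀ·S⁻¹ = [270/557; -404/557]
step 1: x' = x̄ + K·y = [-664/557, 3040/557]
step 1: P' = (I − K·H)·P̄ = [270/557 -404/557; -404/557 8386/557]
step 2: x̄ = F·x = [3704/557, -7408/557]
step 2: P̄ = F·P·Fᵀ + Q = [11692/557 -18928/557; -18928/557 38970/557]
step 2: y = z − H·x̄ = [-6851/557]
step 2: S = H·P̄·Hᵀ + R = [47882/557]
step 2: K = P̄·Hᵀ·S⁻¹ = [11692/23941; -18928/23941]
step 2: x' = x̄ + K·y = [15396/23941, -85600/23941]
step 2: P' = (I − K·H)·P̄ = [11692/23941 -18928/23941; -18928/23941 388586/23941]

step 0: x' = [28/17, -96/17], P' = [8/17 -8/17; -8/17 178/17]
step 1: x' = [-664/557, 3040/557], P' = [270/557 -404/557; -404/557 8386/557]
step 2: x' = [15396/23941, -85600/23941], P' = [11692/23941 -18928/23941; -18928/23941 388586/23941]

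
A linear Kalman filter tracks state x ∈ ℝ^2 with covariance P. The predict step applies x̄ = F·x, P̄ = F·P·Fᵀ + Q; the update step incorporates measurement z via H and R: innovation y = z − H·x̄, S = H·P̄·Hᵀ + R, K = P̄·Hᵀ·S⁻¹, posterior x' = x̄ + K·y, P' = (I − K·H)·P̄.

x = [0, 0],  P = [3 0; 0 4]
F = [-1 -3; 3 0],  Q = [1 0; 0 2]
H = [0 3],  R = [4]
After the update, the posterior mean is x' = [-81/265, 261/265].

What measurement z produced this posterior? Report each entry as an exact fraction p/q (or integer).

z = [3]

x̄ = F·x = [0, 0]
P̄ = F·P·Fᵀ + Q = [40 -9; -9 29]
S = H·P̄·Hᵀ + R = [265]
K = P̄·Hᵀ·S⁻¹ = [-27/265; 87/265]
x' − x̄ = [-81/265, 261/265] = K·y
y = (KᵀK)⁻¹·Kᵀ·(x' − x̄) = [3]
z = y + H·x̄ = [3] + [0] = [3]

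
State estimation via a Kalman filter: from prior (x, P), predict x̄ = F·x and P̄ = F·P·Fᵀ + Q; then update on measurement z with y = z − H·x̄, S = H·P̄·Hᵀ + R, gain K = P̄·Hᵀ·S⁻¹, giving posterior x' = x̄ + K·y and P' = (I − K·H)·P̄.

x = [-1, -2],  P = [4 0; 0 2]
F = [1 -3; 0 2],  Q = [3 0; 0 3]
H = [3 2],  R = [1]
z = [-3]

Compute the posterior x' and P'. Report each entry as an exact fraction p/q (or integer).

x' = [20/21, -26/9]
P' = [61/14 -19/3; -19/3 85/9]

x̄ = F·x = [5, -4]
P̄ = F·P·Fᵀ + Q = [25 -12; -12 11]
y = z − H·x̄ = [-10]
S = H·P̄·Hᵀ + R = [126]
K = P̄·Hᵀ·S⁻¹ = [17/42; -1/9]
x' = x̄ + K·y = [20/21, -26/9]
P' = (I − K·H)·P̄ = [61/14 -19/3; -19/3 85/9]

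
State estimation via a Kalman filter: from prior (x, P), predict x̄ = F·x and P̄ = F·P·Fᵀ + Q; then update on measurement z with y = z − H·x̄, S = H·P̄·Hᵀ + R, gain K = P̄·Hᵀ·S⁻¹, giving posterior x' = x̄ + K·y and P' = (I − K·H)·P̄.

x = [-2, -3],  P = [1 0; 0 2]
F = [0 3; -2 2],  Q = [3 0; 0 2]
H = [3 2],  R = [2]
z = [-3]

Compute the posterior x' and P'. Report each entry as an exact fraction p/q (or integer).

x' = [-1083/391, 1010/391]
P' = [642/391 -876/391; -876/391 1378/391]

x̄ = F·x = [-9, -2]
P̄ = F·P·Fᵀ + Q = [21 12; 12 14]
y = z − H·x̄ = [28]
S = H·P̄·Hᵀ + R = [391]
K = P̄·Hᵀ·S⁻¹ = [87/391; 64/391]
x' = x̄ + K·y = [-1083/391, 1010/391]
P' = (I − K·H)·P̄ = [642/391 -876/391; -876/391 1378/391]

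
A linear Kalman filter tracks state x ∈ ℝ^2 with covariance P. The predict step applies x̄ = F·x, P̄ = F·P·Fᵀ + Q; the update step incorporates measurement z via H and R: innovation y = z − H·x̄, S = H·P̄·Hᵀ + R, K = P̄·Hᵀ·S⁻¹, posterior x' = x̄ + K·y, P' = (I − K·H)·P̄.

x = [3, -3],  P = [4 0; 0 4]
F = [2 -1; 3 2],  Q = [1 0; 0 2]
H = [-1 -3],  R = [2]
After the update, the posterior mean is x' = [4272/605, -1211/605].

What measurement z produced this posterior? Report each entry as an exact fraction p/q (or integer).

z = [-1]

x̄ = F·x = [9, 3]
P̄ = F·P·Fᵀ + Q = [21 16; 16 54]
S = H·P̄·Hᵀ + R = [605]
K = P̄·Hᵀ·S⁻¹ = [-69/605; -178/605]
x' − x̄ = [-1173/605, -3026/605] = K·y
y = (KᵀK)⁻¹·Kᵀ·(x' − x̄) = [17]
z = y + H·x̄ = [17] + [-18] = [-1]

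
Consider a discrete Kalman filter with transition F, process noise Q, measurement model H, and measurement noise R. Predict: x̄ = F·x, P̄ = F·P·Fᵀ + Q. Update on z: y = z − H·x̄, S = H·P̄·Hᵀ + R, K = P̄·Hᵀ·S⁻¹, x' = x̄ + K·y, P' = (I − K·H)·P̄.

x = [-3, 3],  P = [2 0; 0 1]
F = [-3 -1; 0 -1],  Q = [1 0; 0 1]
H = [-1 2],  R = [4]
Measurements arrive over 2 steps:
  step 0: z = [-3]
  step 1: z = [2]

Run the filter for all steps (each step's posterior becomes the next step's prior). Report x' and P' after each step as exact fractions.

step 0: x' = [3/14, -57/28], P' = [59/7 41/14; 41/14 47/28]
step 1: x' = [4118/1931, 4028/1931], P' = [27332/1931 9456/1931; 9456/1931 4442/1931]

step 0: x̄ = F·x = [6, -3]
step 0: P̄ = F·P·Fᵀ + Q = [20 1; 1 2]
step 0: y = z − H·x̄ = [9]
step 0: S = H·P̄·Hᵀ + R = [28]
step 0: K = P̄·Hᵀ·S⁻¹ = [-9/14; 3/28]
step 0: x' = x̄ + K·y = [3/14, -57/28]
step 0: P' = (I − K·H)·P̄ = [59/7 41/14; 41/14 47/28]
step 1: x̄ = F·x = [39/28, 57/28]
step 1: P̄ = F·P·Fᵀ + Q = [2691/28 293/28; 293/28 75/28]
step 1: y = z − H·x̄ = [-19/28]
step 1: S = H·P̄·Hᵀ + R = [1931/28]
step 1: K = P̄·Hᵀ·S⁻¹ = [-2105/1931; -143/1931]
step 1: x' = x̄ + K·y = [4118/1931, 4028/1931]
step 1: P' = (I − K·H)·P̄ = [27332/1931 9456/1931; 9456/1931 4442/1931]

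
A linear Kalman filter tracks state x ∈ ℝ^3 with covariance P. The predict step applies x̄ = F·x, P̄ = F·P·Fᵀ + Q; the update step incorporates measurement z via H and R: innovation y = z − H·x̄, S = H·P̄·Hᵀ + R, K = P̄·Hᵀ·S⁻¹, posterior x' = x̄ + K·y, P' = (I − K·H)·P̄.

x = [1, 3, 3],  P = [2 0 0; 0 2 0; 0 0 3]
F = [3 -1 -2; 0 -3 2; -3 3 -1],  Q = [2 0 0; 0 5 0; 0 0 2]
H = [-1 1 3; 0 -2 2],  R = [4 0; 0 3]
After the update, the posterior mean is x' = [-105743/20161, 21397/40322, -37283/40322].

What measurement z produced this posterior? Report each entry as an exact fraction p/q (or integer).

z = [3, -3]

x̄ = F·x = [-6, -3, 3]
P̄ = F·P·Fᵀ + Q = [34 -6 -18; -6 35 -24; -18 -24 41]
S = H·P̄·Hᵀ + R = [418 296; 296 499]
K = P̄·Hᵀ·S⁻¹ = [-19901/60483 8896/60483; 19459/120966 -20074/60483; 19903/120966 9854/60483]
x' − x̄ = [15223/20161, 142363/40322, -158249/40322] = K·y
y = (KᵀK)⁻¹·Kᵀ·(x' − x̄) = [-9, -15]
z = y + H·x̄ = [-9, -15] + [12, 12] = [3, -3]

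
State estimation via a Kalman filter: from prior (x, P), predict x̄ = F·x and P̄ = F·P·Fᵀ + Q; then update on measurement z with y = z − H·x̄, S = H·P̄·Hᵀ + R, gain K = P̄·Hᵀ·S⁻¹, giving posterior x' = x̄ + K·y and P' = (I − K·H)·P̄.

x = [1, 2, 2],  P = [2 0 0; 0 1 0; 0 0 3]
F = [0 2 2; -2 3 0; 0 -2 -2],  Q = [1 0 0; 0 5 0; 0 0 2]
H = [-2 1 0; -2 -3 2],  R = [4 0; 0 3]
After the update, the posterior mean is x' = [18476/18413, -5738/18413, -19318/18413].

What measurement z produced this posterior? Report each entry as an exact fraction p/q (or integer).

z = [-2, -3]

x̄ = F·x = [8, 4, -8]
P̄ = F·P·Fᵀ + Q = [17 6 -16; 6 22 -6; -16 -6 18]
S = H·P̄·Hᵀ + R = [70 78; 78 613]
K = P̄·Hᵀ·S⁻¹ = [-5306/18413 -1848/18413; 6575/18413 -3540/18413; 4615/18413 1996/18413]
x' − x̄ = [-128828/18413, -79390/18413, 127986/18413] = K·y
y = (KᵀK)⁻¹·Kᵀ·(x' − x̄) = [10, 41]
z = y + H·x̄ = [10, 41] + [-12, -44] = [-2, -3]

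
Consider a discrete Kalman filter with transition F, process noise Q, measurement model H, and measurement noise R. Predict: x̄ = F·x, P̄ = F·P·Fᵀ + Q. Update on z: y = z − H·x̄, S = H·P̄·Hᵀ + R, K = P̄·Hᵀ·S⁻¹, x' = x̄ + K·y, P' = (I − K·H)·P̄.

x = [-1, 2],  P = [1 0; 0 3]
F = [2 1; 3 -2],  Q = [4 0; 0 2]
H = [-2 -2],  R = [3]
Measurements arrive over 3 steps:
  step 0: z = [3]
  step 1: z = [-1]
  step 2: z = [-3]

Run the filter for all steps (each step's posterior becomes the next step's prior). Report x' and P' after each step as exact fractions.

step 0: x' = [242/139, -467/139], P' = [1045/139 -1012/139; -1012/139 1081/139]
step 1: x' = [-299959/153057, 381310/153057], P' = [582191/153057 -561524/153057; -561524/153057 655337/153057]
step 2: x' = [33653782/29144649, 7952501/29144649], P' = [111081397/29144649 -106987168/29144649; -106987168/29144649 124636633/29144649]

step 0: x̄ = F·x = [0, -7]
step 0: P̄ = F·P·Fᵀ + Q = [11 0; 0 23]
step 0: y = z − H·x̄ = [-11]
step 0: S = H·P̄·Hᵀ + R = [139]
step 0: K = P̄·Hᵀ·S⁻¹ = [-22/139; -46/139]
step 0: x' = x̄ + K·y = [242/139, -467/139]
step 0: P' = (I − K·H)·P̄ = [1045/139 -1012/139; -1012/139 1081/139]
step 1: x̄ = F·x = [17/139, 1660/139]
step 1: P̄ = F·P·Fᵀ + Q = [1769/139 5120/139; 5120/139 26151/139]
step 1: y = z − H·x̄ = [3215/139]
step 1: S = H·P̄·Hᵀ + R = [153057/139]
step 1: K = P̄·Hᵀ·S⁻¹ = [-13778/153057; -62542/153057]
step 1: x' = x̄ + K·y = [-299959/153057, 381310/153057]
step 1: P' = (I − K·H)·P̄ = [582191/153057 -561524/153057; -561524/153057 655337/153057]
step 2: x̄ = F·x = [-218608/153057, -1662497/153057]
step 2: P̄ = F·P·Fᵀ + Q = [1350233/153057 2743996/153057; 2743996/153057 14905469/153057]
step 2: y = z − H·x̄ = [-1407127/51019]
step 2: S = H·P̄·Hᵀ + R = [29144649/51019]
step 2: K = P̄·Hᵀ·S⁻¹ = [-2729486/29144649; -11766310/29144649]
step 2: x' = x̄ + K·y = [33653782/29144649, 7952501/29144649]
step 2: P' = (I − K·H)·P̄ = [111081397/29144649 -106987168/29144649; -106987168/29144649 124636633/29144649]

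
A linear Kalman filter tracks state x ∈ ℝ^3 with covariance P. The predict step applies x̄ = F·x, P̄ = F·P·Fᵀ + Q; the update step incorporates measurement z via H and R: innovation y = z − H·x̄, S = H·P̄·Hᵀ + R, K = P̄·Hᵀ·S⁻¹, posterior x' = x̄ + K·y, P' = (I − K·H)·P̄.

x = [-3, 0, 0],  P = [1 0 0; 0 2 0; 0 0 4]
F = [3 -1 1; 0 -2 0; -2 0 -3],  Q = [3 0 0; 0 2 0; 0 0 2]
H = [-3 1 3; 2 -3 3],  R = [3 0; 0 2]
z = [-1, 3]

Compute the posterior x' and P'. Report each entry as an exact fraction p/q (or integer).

x̄ = F·x = [-9, 0, 6]
P̄ = F·P·Fᵀ + Q = [18 4 -18; 4 10 0; -18 0 42]
y = z − H·x̄ = [-46, 3]
S = H·P̄·Hᵀ + R = [853 338; 338 278]
K = P̄·Hᵀ·S⁻¹ = [-9386/61445 4781/61445; 688/12289 -1809/12289; 1962/12289 1593/12289]
x' = x̄ + K·y = [-106906/61445, -37075/12289, -11739/12289]
P' = (I − K·H)·P̄ = [273296/61445 66438/12289 30636/12289; 66438/12289 84468/12289 38970/12289; 30636/12289 38970/12289 19608/12289]

x' = [-106906/61445, -37075/12289, -11739/12289]
P' = [273296/61445 66438/12289 30636/12289; 66438/12289 84468/12289 38970/12289; 30636/12289 38970/12289 19608/12289]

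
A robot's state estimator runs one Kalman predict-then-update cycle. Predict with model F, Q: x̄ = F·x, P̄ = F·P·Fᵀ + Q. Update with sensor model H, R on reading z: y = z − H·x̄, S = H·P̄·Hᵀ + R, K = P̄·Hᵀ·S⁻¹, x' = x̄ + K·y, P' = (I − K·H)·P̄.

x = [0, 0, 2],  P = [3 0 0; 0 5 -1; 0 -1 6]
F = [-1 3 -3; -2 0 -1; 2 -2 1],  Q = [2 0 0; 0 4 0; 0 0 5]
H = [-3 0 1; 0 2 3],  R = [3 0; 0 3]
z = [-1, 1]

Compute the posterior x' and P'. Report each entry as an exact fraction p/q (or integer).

x̄ = F·x = [-6, -2, 2]
P̄ = F·P·Fᵀ + Q = [122 27 -63; 27 22 -20; -63 -20 47]
y = z − H·x̄ = [-21, -1]
S = H·P̄·Hᵀ + R = [1526 506; 506 274]
K = P̄·Hᵀ·S⁻¹ = [-12309/40522 1383/20261; -9789/81044 13345/81044; 6779/81044 17355/81044]
x' = x̄ + K·y = [12591/40522, 7534/20261, 1187/40522]
P' = (I − K·H)·P̄ = [36533/40522 -104859/40522 36336/20261; -104859/40522 1007799/81044 -658521/81044; 36336/20261 -658521/81044 456369/81044]

x' = [12591/40522, 7534/20261, 1187/40522]
P' = [36533/40522 -104859/40522 36336/20261; -104859/40522 1007799/81044 -658521/81044; 36336/20261 -658521/81044 456369/81044]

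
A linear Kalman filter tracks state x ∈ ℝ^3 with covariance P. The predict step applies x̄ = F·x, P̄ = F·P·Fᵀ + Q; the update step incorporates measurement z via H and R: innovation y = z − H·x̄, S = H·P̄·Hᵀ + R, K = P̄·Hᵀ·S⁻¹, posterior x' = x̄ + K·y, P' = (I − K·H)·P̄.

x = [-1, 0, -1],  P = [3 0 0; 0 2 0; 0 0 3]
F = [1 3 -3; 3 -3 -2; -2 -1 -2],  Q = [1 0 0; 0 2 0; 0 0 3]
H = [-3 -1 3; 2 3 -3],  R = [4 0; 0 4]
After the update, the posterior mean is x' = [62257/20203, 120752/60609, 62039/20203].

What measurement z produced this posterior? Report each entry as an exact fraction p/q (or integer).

x̄ = F·x = [2, -1, 4]
P̄ = F·P·Fᵀ + Q = [49 9 6; 9 59 0; 6 0 29]
S = H·P̄·Hᵀ + R = [711 -741; -741 1028]
K = P̄·Hᵀ·S⁻¹ = [-6953/20203 -2909/20203; 56087/181827 24973/60609; 5119/60609 -244/20203]
x' − x̄ = [21851/20203, 181361/60609, -18773/20203] = K·y
y = (KᵀK)⁻¹·Kᵀ·(x' − x̄) = [-9, 14]
z = y + H·x̄ = [-9, 14] + [7, -11] = [-2, 3]

z = [-2, 3]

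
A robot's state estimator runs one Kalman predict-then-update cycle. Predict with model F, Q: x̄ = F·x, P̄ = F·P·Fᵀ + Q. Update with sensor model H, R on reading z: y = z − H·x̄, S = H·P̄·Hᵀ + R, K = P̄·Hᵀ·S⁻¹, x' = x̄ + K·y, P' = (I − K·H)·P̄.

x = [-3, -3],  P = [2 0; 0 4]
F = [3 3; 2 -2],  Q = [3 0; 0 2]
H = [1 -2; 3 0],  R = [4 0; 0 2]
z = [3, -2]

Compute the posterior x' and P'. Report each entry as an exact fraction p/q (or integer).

x' = [-6291/8441, -16414/8441]
P' = [1860/8441 876/8441; 876/8441 25526/25323]

x̄ = F·x = [-18, 0]
P̄ = F·P·Fᵀ + Q = [57 -12; -12 26]
y = z − H·x̄ = [21, 52]
S = H·P̄·Hᵀ + R = [213 243; 243 515]
K = P̄·Hᵀ·S⁻¹ = [27/8441 2790/8441; -12106/25323 1314/8441]
x' = x̄ + K·y = [-6291/8441, -16414/8441]
P' = (I − K·H)·P̄ = [1860/8441 876/8441; 876/8441 25526/25323]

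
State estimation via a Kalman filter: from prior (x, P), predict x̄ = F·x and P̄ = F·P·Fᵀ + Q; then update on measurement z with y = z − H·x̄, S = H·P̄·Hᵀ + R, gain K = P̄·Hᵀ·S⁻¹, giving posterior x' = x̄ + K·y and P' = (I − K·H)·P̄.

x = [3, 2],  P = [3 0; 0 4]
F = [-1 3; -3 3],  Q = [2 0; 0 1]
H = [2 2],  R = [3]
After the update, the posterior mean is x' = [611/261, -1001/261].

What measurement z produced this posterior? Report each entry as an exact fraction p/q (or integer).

z = [-3]

x̄ = F·x = [3, -3]
P̄ = F·P·Fᵀ + Q = [41 45; 45 64]
S = H·P̄·Hᵀ + R = [783]
K = P̄·Hᵀ·S⁻¹ = [172/783; 218/783]
x' − x̄ = [-172/261, -218/261] = K·y
y = (KᵀK)⁻¹·Kᵀ·(x' − x̄) = [-3]
z = y + H·x̄ = [-3] + [0] = [-3]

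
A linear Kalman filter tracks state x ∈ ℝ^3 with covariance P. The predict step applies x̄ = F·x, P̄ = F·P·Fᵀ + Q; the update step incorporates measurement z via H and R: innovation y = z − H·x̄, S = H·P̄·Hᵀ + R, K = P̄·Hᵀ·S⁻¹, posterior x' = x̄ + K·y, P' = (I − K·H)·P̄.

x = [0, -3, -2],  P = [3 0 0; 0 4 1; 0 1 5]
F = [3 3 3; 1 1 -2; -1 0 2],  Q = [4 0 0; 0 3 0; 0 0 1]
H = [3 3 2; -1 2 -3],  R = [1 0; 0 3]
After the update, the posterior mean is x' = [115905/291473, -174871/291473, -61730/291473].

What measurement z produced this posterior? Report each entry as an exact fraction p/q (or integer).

z = [-1, -1]

x̄ = F·x = [-15, 1, -4]
P̄ = F·P·Fᵀ + Q = [130 -12 27; -12 26 -21; 27 -21 24]
S = H·P̄·Hᵀ + R = [1357 -606; -606 915]
K = P̄·Hᵀ·S⁻¹ = [76970/291473 -71647/874419; 25654/291473 172339/874419; -8352/291473 -50447/291473]
x' − x̄ = [4488000/291473, -466344/291473, 1104162/291473] = K·y
y = (KᵀK)⁻¹·Kᵀ·(x' − x̄) = [49, -30]
z = y + H·x̄ = [49, -30] + [-50, 29] = [-1, -1]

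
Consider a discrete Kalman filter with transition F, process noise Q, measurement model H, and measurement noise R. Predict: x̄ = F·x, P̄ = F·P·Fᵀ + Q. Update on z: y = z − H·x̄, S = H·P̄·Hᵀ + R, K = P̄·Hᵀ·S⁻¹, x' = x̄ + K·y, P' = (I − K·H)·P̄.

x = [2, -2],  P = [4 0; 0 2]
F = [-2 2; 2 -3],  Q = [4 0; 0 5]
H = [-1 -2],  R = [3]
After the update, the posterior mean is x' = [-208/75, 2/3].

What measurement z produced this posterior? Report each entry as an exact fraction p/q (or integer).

x̄ = F·x = [-8, 10]
P̄ = F·P·Fᵀ + Q = [28 -28; -28 39]
S = H·P̄·Hᵀ + R = [75]
K = P̄·Hᵀ·S⁻¹ = [28/75; -2/3]
x' − x̄ = [392/75, -28/3] = K·y
y = (KᵀK)⁻¹·Kᵀ·(x' − x̄) = [14]
z = y + H·x̄ = [14] + [-12] = [2]

z = [2]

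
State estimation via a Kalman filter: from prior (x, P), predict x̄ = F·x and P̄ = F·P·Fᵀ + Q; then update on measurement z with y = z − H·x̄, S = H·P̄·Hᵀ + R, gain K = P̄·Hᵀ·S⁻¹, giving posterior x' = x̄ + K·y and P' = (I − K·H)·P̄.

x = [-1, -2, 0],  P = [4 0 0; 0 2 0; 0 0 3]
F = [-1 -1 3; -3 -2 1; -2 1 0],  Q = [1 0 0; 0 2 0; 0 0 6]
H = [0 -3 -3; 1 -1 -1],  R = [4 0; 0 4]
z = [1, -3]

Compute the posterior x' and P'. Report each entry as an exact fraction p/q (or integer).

x' = [-81330/30353, 51291/30353, -59126/30353]
P' = [115784/30353 34124/30353 -22104/30353; 34124/30353 178216/30353 -168084/30353; -22104/30353 -168084/30353 171284/30353]

x̄ = F·x = [3, 7, 0]
P̄ = F·P·Fᵀ + Q = [34 25 6; 25 49 20; 6 20 24]
y = z − H·x̄ = [22, 1]
S = H·P̄·Hᵀ + R = [1021 246; 246 89]
K = P̄·Hᵀ·S⁻¹ = [-9015/30353 25941/30353; -7599/30353 5998/30353; -2400/30353 -6326/30353]
x' = x̄ + K·y = [-81330/30353, 51291/30353, -59126/30353]
P' = (I − K·H)·P̄ = [115784/30353 34124/30353 -22104/30353; 34124/30353 178216/30353 -168084/30353; -22104/30353 -168084/30353 171284/30353]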